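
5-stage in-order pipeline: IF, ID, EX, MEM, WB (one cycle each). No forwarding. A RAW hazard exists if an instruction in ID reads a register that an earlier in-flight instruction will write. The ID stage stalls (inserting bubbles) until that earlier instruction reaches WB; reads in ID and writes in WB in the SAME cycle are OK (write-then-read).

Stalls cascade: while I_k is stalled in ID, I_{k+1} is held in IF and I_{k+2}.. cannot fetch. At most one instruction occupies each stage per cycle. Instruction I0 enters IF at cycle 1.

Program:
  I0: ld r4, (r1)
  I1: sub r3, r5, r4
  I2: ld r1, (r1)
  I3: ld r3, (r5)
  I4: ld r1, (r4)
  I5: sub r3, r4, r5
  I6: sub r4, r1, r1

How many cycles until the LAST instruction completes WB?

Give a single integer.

I0 ld r4 <- r1: IF@1 ID@2 stall=0 (-) EX@3 MEM@4 WB@5
I1 sub r3 <- r5,r4: IF@2 ID@3 stall=2 (RAW on I0.r4 (WB@5)) EX@6 MEM@7 WB@8
I2 ld r1 <- r1: IF@3 ID@6 stall=0 (-) EX@7 MEM@8 WB@9
I3 ld r3 <- r5: IF@6 ID@7 stall=0 (-) EX@8 MEM@9 WB@10
I4 ld r1 <- r4: IF@7 ID@8 stall=0 (-) EX@9 MEM@10 WB@11
I5 sub r3 <- r4,r5: IF@8 ID@9 stall=0 (-) EX@10 MEM@11 WB@12
I6 sub r4 <- r1,r1: IF@9 ID@10 stall=1 (RAW on I4.r1 (WB@11)) EX@12 MEM@13 WB@14

Answer: 14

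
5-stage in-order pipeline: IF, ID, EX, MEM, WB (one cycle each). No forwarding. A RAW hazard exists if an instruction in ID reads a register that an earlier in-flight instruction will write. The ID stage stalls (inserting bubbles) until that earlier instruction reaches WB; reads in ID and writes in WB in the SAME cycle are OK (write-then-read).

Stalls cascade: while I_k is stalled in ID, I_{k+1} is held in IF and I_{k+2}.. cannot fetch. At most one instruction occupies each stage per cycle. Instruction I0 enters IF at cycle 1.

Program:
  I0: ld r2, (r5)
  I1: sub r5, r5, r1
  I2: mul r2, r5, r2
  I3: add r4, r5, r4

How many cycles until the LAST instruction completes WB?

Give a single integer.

I0 ld r2 <- r5: IF@1 ID@2 stall=0 (-) EX@3 MEM@4 WB@5
I1 sub r5 <- r5,r1: IF@2 ID@3 stall=0 (-) EX@4 MEM@5 WB@6
I2 mul r2 <- r5,r2: IF@3 ID@4 stall=2 (RAW on I1.r5 (WB@6)) EX@7 MEM@8 WB@9
I3 add r4 <- r5,r4: IF@4 ID@7 stall=0 (-) EX@8 MEM@9 WB@10

Answer: 10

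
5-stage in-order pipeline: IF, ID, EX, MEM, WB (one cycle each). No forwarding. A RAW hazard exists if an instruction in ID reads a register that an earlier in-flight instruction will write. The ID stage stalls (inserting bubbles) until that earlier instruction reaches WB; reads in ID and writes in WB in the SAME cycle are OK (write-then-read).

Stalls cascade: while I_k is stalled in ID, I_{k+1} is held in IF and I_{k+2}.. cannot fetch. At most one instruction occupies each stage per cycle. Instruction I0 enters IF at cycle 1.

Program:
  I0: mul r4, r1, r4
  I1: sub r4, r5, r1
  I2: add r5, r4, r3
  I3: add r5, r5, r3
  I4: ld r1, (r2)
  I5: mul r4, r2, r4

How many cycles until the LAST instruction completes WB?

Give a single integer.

I0 mul r4 <- r1,r4: IF@1 ID@2 stall=0 (-) EX@3 MEM@4 WB@5
I1 sub r4 <- r5,r1: IF@2 ID@3 stall=0 (-) EX@4 MEM@5 WB@6
I2 add r5 <- r4,r3: IF@3 ID@4 stall=2 (RAW on I1.r4 (WB@6)) EX@7 MEM@8 WB@9
I3 add r5 <- r5,r3: IF@4 ID@7 stall=2 (RAW on I2.r5 (WB@9)) EX@10 MEM@11 WB@12
I4 ld r1 <- r2: IF@7 ID@10 stall=0 (-) EX@11 MEM@12 WB@13
I5 mul r4 <- r2,r4: IF@10 ID@11 stall=0 (-) EX@12 MEM@13 WB@14

Answer: 14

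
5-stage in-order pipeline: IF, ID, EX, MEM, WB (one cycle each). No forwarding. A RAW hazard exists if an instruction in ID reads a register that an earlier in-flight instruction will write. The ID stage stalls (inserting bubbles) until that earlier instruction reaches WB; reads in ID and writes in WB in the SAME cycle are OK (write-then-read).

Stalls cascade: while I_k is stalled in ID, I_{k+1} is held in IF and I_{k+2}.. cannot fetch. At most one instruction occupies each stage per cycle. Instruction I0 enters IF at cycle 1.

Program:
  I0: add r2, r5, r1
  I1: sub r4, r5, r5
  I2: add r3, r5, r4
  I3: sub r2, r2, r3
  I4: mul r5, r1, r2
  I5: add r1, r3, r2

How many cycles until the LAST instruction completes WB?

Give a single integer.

I0 add r2 <- r5,r1: IF@1 ID@2 stall=0 (-) EX@3 MEM@4 WB@5
I1 sub r4 <- r5,r5: IF@2 ID@3 stall=0 (-) EX@4 MEM@5 WB@6
I2 add r3 <- r5,r4: IF@3 ID@4 stall=2 (RAW on I1.r4 (WB@6)) EX@7 MEM@8 WB@9
I3 sub r2 <- r2,r3: IF@4 ID@7 stall=2 (RAW on I2.r3 (WB@9)) EX@10 MEM@11 WB@12
I4 mul r5 <- r1,r2: IF@7 ID@10 stall=2 (RAW on I3.r2 (WB@12)) EX@13 MEM@14 WB@15
I5 add r1 <- r3,r2: IF@10 ID@13 stall=0 (-) EX@14 MEM@15 WB@16

Answer: 16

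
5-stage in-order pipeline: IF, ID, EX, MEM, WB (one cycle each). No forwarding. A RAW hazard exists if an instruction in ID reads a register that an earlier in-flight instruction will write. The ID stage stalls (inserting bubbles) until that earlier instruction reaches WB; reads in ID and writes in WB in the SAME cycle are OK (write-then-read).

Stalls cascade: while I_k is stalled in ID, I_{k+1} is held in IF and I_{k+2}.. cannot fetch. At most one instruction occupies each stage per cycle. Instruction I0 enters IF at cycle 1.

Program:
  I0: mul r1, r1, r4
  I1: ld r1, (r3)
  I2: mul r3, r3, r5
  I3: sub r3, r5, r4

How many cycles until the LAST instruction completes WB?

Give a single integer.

I0 mul r1 <- r1,r4: IF@1 ID@2 stall=0 (-) EX@3 MEM@4 WB@5
I1 ld r1 <- r3: IF@2 ID@3 stall=0 (-) EX@4 MEM@5 WB@6
I2 mul r3 <- r3,r5: IF@3 ID@4 stall=0 (-) EX@5 MEM@6 WB@7
I3 sub r3 <- r5,r4: IF@4 ID@5 stall=0 (-) EX@6 MEM@7 WB@8

Answer: 8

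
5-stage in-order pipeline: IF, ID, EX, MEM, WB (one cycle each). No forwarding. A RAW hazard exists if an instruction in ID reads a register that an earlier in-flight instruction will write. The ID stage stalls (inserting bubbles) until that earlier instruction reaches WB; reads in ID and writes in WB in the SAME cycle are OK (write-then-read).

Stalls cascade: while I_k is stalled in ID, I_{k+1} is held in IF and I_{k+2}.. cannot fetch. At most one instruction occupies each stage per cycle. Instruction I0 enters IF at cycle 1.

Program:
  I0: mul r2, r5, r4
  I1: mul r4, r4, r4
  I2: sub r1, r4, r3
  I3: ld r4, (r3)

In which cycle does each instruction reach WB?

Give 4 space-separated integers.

I0 mul r2 <- r5,r4: IF@1 ID@2 stall=0 (-) EX@3 MEM@4 WB@5
I1 mul r4 <- r4,r4: IF@2 ID@3 stall=0 (-) EX@4 MEM@5 WB@6
I2 sub r1 <- r4,r3: IF@3 ID@4 stall=2 (RAW on I1.r4 (WB@6)) EX@7 MEM@8 WB@9
I3 ld r4 <- r3: IF@4 ID@7 stall=0 (-) EX@8 MEM@9 WB@10

Answer: 5 6 9 10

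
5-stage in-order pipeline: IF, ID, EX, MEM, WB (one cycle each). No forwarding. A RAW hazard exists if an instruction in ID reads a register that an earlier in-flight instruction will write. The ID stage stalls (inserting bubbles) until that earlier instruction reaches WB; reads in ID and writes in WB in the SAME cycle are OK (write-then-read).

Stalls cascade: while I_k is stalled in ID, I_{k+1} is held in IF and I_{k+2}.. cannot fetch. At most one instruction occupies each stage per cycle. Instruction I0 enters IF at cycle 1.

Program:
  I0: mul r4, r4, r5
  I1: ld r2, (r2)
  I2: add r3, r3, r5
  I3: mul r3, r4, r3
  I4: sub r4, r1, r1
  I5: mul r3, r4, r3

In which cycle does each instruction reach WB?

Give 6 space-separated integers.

I0 mul r4 <- r4,r5: IF@1 ID@2 stall=0 (-) EX@3 MEM@4 WB@5
I1 ld r2 <- r2: IF@2 ID@3 stall=0 (-) EX@4 MEM@5 WB@6
I2 add r3 <- r3,r5: IF@3 ID@4 stall=0 (-) EX@5 MEM@6 WB@7
I3 mul r3 <- r4,r3: IF@4 ID@5 stall=2 (RAW on I2.r3 (WB@7)) EX@8 MEM@9 WB@10
I4 sub r4 <- r1,r1: IF@5 ID@8 stall=0 (-) EX@9 MEM@10 WB@11
I5 mul r3 <- r4,r3: IF@8 ID@9 stall=2 (RAW on I4.r4 (WB@11)) EX@12 MEM@13 WB@14

Answer: 5 6 7 10 11 14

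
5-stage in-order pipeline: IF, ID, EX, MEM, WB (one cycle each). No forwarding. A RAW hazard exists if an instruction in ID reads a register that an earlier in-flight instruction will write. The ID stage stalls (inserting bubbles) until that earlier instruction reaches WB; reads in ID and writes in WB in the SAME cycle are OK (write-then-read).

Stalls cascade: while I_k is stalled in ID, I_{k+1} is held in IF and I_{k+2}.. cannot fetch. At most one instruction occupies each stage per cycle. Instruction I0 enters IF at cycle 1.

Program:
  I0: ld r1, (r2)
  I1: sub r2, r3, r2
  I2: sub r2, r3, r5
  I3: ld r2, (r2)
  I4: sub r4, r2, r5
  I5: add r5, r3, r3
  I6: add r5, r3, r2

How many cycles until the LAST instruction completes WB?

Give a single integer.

Answer: 15

Derivation:
I0 ld r1 <- r2: IF@1 ID@2 stall=0 (-) EX@3 MEM@4 WB@5
I1 sub r2 <- r3,r2: IF@2 ID@3 stall=0 (-) EX@4 MEM@5 WB@6
I2 sub r2 <- r3,r5: IF@3 ID@4 stall=0 (-) EX@5 MEM@6 WB@7
I3 ld r2 <- r2: IF@4 ID@5 stall=2 (RAW on I2.r2 (WB@7)) EX@8 MEM@9 WB@10
I4 sub r4 <- r2,r5: IF@5 ID@8 stall=2 (RAW on I3.r2 (WB@10)) EX@11 MEM@12 WB@13
I5 add r5 <- r3,r3: IF@8 ID@11 stall=0 (-) EX@12 MEM@13 WB@14
I6 add r5 <- r3,r2: IF@11 ID@12 stall=0 (-) EX@13 MEM@14 WB@15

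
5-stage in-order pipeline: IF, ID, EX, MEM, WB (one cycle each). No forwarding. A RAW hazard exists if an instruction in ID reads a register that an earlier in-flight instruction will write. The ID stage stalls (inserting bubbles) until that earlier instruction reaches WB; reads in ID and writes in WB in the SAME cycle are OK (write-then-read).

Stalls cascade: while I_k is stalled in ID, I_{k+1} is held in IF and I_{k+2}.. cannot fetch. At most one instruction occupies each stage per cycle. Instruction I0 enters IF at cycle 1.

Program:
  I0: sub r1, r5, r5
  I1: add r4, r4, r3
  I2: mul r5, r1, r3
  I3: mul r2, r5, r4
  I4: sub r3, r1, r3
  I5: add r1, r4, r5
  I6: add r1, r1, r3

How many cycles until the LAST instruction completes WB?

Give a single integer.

I0 sub r1 <- r5,r5: IF@1 ID@2 stall=0 (-) EX@3 MEM@4 WB@5
I1 add r4 <- r4,r3: IF@2 ID@3 stall=0 (-) EX@4 MEM@5 WB@6
I2 mul r5 <- r1,r3: IF@3 ID@4 stall=1 (RAW on I0.r1 (WB@5)) EX@6 MEM@7 WB@8
I3 mul r2 <- r5,r4: IF@4 ID@6 stall=2 (RAW on I2.r5 (WB@8)) EX@9 MEM@10 WB@11
I4 sub r3 <- r1,r3: IF@6 ID@9 stall=0 (-) EX@10 MEM@11 WB@12
I5 add r1 <- r4,r5: IF@9 ID@10 stall=0 (-) EX@11 MEM@12 WB@13
I6 add r1 <- r1,r3: IF@10 ID@11 stall=2 (RAW on I5.r1 (WB@13)) EX@14 MEM@15 WB@16

Answer: 16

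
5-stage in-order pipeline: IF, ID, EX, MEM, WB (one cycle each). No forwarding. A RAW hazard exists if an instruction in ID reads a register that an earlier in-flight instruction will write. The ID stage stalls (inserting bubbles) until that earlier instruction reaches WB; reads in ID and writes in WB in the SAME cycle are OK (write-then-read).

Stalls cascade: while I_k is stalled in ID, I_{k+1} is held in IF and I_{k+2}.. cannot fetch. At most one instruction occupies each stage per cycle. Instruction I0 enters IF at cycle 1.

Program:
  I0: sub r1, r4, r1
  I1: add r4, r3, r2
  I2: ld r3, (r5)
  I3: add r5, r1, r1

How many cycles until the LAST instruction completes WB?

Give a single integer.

Answer: 8

Derivation:
I0 sub r1 <- r4,r1: IF@1 ID@2 stall=0 (-) EX@3 MEM@4 WB@5
I1 add r4 <- r3,r2: IF@2 ID@3 stall=0 (-) EX@4 MEM@5 WB@6
I2 ld r3 <- r5: IF@3 ID@4 stall=0 (-) EX@5 MEM@6 WB@7
I3 add r5 <- r1,r1: IF@4 ID@5 stall=0 (-) EX@6 MEM@7 WB@8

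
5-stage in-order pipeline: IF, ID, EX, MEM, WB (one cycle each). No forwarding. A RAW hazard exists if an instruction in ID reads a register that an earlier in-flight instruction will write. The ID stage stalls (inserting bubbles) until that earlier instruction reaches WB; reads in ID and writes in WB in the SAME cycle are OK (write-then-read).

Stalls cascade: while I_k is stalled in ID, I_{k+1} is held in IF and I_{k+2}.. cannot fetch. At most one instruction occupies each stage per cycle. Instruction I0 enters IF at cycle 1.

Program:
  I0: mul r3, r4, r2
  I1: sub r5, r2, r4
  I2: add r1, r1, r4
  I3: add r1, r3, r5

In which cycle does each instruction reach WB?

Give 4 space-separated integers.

Answer: 5 6 7 9

Derivation:
I0 mul r3 <- r4,r2: IF@1 ID@2 stall=0 (-) EX@3 MEM@4 WB@5
I1 sub r5 <- r2,r4: IF@2 ID@3 stall=0 (-) EX@4 MEM@5 WB@6
I2 add r1 <- r1,r4: IF@3 ID@4 stall=0 (-) EX@5 MEM@6 WB@7
I3 add r1 <- r3,r5: IF@4 ID@5 stall=1 (RAW on I1.r5 (WB@6)) EX@7 MEM@8 WB@9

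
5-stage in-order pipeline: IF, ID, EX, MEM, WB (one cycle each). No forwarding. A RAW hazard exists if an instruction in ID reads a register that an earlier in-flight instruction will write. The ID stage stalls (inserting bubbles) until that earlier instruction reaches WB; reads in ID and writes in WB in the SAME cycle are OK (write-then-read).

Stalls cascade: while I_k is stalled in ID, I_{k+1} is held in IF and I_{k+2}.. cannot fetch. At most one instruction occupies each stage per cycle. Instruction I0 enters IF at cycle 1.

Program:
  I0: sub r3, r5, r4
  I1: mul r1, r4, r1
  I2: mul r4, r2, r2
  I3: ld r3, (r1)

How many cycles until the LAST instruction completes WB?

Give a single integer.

Answer: 9

Derivation:
I0 sub r3 <- r5,r4: IF@1 ID@2 stall=0 (-) EX@3 MEM@4 WB@5
I1 mul r1 <- r4,r1: IF@2 ID@3 stall=0 (-) EX@4 MEM@5 WB@6
I2 mul r4 <- r2,r2: IF@3 ID@4 stall=0 (-) EX@5 MEM@6 WB@7
I3 ld r3 <- r1: IF@4 ID@5 stall=1 (RAW on I1.r1 (WB@6)) EX@7 MEM@8 WB@9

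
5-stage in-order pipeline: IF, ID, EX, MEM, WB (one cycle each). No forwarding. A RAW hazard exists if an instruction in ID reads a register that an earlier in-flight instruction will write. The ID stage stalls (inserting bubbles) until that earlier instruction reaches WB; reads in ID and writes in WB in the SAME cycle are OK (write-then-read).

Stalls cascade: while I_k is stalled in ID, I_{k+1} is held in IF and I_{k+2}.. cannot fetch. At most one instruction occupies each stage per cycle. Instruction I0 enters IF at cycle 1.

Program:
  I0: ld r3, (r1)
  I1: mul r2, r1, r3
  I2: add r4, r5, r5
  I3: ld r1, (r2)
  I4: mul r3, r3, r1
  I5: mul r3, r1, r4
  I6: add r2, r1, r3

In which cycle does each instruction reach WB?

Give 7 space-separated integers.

Answer: 5 8 9 11 14 15 18

Derivation:
I0 ld r3 <- r1: IF@1 ID@2 stall=0 (-) EX@3 MEM@4 WB@5
I1 mul r2 <- r1,r3: IF@2 ID@3 stall=2 (RAW on I0.r3 (WB@5)) EX@6 MEM@7 WB@8
I2 add r4 <- r5,r5: IF@3 ID@6 stall=0 (-) EX@7 MEM@8 WB@9
I3 ld r1 <- r2: IF@6 ID@7 stall=1 (RAW on I1.r2 (WB@8)) EX@9 MEM@10 WB@11
I4 mul r3 <- r3,r1: IF@7 ID@9 stall=2 (RAW on I3.r1 (WB@11)) EX@12 MEM@13 WB@14
I5 mul r3 <- r1,r4: IF@9 ID@12 stall=0 (-) EX@13 MEM@14 WB@15
I6 add r2 <- r1,r3: IF@12 ID@13 stall=2 (RAW on I5.r3 (WB@15)) EX@16 MEM@17 WB@18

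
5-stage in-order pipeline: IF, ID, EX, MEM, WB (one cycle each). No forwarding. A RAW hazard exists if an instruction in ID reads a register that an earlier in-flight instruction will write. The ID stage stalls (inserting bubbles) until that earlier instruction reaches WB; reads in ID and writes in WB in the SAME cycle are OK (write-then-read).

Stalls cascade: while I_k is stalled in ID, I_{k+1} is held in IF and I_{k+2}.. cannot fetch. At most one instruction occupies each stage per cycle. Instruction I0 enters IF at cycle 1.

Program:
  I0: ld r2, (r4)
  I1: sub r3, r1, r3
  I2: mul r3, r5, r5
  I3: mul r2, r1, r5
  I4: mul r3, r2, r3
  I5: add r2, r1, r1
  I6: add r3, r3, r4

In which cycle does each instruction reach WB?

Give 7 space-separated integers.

Answer: 5 6 7 8 11 12 14

Derivation:
I0 ld r2 <- r4: IF@1 ID@2 stall=0 (-) EX@3 MEM@4 WB@5
I1 sub r3 <- r1,r3: IF@2 ID@3 stall=0 (-) EX@4 MEM@5 WB@6
I2 mul r3 <- r5,r5: IF@3 ID@4 stall=0 (-) EX@5 MEM@6 WB@7
I3 mul r2 <- r1,r5: IF@4 ID@5 stall=0 (-) EX@6 MEM@7 WB@8
I4 mul r3 <- r2,r3: IF@5 ID@6 stall=2 (RAW on I3.r2 (WB@8)) EX@9 MEM@10 WB@11
I5 add r2 <- r1,r1: IF@6 ID@9 stall=0 (-) EX@10 MEM@11 WB@12
I6 add r3 <- r3,r4: IF@9 ID@10 stall=1 (RAW on I4.r3 (WB@11)) EX@12 MEM@13 WB@14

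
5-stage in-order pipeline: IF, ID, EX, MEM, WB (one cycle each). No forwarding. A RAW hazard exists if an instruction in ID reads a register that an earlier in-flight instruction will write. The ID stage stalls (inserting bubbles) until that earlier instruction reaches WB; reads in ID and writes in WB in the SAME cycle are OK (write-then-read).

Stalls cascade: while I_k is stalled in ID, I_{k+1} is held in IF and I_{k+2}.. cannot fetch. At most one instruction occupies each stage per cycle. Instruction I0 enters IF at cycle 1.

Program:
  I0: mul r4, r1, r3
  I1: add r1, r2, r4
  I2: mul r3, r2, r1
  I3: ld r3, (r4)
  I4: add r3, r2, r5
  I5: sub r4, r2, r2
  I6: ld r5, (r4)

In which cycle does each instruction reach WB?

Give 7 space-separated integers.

I0 mul r4 <- r1,r3: IF@1 ID@2 stall=0 (-) EX@3 MEM@4 WB@5
I1 add r1 <- r2,r4: IF@2 ID@3 stall=2 (RAW on I0.r4 (WB@5)) EX@6 MEM@7 WB@8
I2 mul r3 <- r2,r1: IF@3 ID@6 stall=2 (RAW on I1.r1 (WB@8)) EX@9 MEM@10 WB@11
I3 ld r3 <- r4: IF@6 ID@9 stall=0 (-) EX@10 MEM@11 WB@12
I4 add r3 <- r2,r5: IF@9 ID@10 stall=0 (-) EX@11 MEM@12 WB@13
I5 sub r4 <- r2,r2: IF@10 ID@11 stall=0 (-) EX@12 MEM@13 WB@14
I6 ld r5 <- r4: IF@11 ID@12 stall=2 (RAW on I5.r4 (WB@14)) EX@15 MEM@16 WB@17

Answer: 5 8 11 12 13 14 17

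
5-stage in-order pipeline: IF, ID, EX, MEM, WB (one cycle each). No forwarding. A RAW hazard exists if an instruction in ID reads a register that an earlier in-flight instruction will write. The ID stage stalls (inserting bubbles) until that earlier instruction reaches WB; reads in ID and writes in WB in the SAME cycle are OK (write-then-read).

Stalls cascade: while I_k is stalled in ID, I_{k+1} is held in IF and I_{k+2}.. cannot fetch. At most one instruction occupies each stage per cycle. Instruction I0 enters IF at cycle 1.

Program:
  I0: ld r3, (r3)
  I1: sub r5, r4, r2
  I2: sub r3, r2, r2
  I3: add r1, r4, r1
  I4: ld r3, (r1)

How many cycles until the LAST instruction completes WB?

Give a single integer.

Answer: 11

Derivation:
I0 ld r3 <- r3: IF@1 ID@2 stall=0 (-) EX@3 MEM@4 WB@5
I1 sub r5 <- r4,r2: IF@2 ID@3 stall=0 (-) EX@4 MEM@5 WB@6
I2 sub r3 <- r2,r2: IF@3 ID@4 stall=0 (-) EX@5 MEM@6 WB@7
I3 add r1 <- r4,r1: IF@4 ID@5 stall=0 (-) EX@6 MEM@7 WB@8
I4 ld r3 <- r1: IF@5 ID@6 stall=2 (RAW on I3.r1 (WB@8)) EX@9 MEM@10 WB@11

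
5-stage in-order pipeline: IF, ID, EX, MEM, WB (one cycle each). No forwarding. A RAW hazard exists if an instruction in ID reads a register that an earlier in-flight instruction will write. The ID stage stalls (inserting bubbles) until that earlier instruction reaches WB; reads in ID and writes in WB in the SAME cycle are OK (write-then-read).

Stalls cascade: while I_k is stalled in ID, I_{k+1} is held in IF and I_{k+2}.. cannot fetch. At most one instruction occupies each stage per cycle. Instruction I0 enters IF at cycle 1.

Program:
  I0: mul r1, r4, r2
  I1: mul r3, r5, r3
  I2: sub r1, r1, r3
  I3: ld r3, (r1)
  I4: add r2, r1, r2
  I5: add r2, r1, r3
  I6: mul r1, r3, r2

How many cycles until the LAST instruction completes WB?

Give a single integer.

Answer: 18

Derivation:
I0 mul r1 <- r4,r2: IF@1 ID@2 stall=0 (-) EX@3 MEM@4 WB@5
I1 mul r3 <- r5,r3: IF@2 ID@3 stall=0 (-) EX@4 MEM@5 WB@6
I2 sub r1 <- r1,r3: IF@3 ID@4 stall=2 (RAW on I1.r3 (WB@6)) EX@7 MEM@8 WB@9
I3 ld r3 <- r1: IF@4 ID@7 stall=2 (RAW on I2.r1 (WB@9)) EX@10 MEM@11 WB@12
I4 add r2 <- r1,r2: IF@7 ID@10 stall=0 (-) EX@11 MEM@12 WB@13
I5 add r2 <- r1,r3: IF@10 ID@11 stall=1 (RAW on I3.r3 (WB@12)) EX@13 MEM@14 WB@15
I6 mul r1 <- r3,r2: IF@11 ID@13 stall=2 (RAW on I5.r2 (WB@15)) EX@16 MEM@17 WB@18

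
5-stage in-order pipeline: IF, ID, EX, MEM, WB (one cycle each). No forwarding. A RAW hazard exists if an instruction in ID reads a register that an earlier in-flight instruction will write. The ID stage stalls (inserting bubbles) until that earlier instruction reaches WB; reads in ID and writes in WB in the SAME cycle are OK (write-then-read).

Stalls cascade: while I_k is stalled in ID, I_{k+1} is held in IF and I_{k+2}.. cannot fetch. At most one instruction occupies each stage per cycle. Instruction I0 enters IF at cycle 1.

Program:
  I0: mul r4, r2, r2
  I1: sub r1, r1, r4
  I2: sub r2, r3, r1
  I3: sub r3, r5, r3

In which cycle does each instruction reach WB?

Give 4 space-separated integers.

Answer: 5 8 11 12

Derivation:
I0 mul r4 <- r2,r2: IF@1 ID@2 stall=0 (-) EX@3 MEM@4 WB@5
I1 sub r1 <- r1,r4: IF@2 ID@3 stall=2 (RAW on I0.r4 (WB@5)) EX@6 MEM@7 WB@8
I2 sub r2 <- r3,r1: IF@3 ID@6 stall=2 (RAW on I1.r1 (WB@8)) EX@9 MEM@10 WB@11
I3 sub r3 <- r5,r3: IF@6 ID@9 stall=0 (-) EX@10 MEM@11 WB@12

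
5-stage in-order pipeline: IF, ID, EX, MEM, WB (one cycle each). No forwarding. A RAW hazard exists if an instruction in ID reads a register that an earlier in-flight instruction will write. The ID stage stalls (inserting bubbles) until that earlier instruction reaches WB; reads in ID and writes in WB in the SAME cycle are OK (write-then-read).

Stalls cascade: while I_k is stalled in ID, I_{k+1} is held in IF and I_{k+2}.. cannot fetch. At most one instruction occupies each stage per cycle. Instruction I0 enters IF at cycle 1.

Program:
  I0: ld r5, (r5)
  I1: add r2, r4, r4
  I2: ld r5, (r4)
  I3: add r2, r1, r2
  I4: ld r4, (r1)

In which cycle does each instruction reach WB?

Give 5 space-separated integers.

Answer: 5 6 7 9 10

Derivation:
I0 ld r5 <- r5: IF@1 ID@2 stall=0 (-) EX@3 MEM@4 WB@5
I1 add r2 <- r4,r4: IF@2 ID@3 stall=0 (-) EX@4 MEM@5 WB@6
I2 ld r5 <- r4: IF@3 ID@4 stall=0 (-) EX@5 MEM@6 WB@7
I3 add r2 <- r1,r2: IF@4 ID@5 stall=1 (RAW on I1.r2 (WB@6)) EX@7 MEM@8 WB@9
I4 ld r4 <- r1: IF@5 ID@7 stall=0 (-) EX@8 MEM@9 WB@10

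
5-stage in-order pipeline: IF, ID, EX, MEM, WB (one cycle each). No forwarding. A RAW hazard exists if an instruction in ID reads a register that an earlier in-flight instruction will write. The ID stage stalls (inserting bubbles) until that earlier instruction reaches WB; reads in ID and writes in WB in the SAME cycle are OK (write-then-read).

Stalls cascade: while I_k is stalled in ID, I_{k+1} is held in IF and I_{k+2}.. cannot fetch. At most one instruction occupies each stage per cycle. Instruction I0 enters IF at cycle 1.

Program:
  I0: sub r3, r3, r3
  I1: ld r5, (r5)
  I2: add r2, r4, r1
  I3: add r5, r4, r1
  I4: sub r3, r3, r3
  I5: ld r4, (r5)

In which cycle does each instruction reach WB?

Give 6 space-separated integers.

I0 sub r3 <- r3,r3: IF@1 ID@2 stall=0 (-) EX@3 MEM@4 WB@5
I1 ld r5 <- r5: IF@2 ID@3 stall=0 (-) EX@4 MEM@5 WB@6
I2 add r2 <- r4,r1: IF@3 ID@4 stall=0 (-) EX@5 MEM@6 WB@7
I3 add r5 <- r4,r1: IF@4 ID@5 stall=0 (-) EX@6 MEM@7 WB@8
I4 sub r3 <- r3,r3: IF@5 ID@6 stall=0 (-) EX@7 MEM@8 WB@9
I5 ld r4 <- r5: IF@6 ID@7 stall=1 (RAW on I3.r5 (WB@8)) EX@9 MEM@10 WB@11

Answer: 5 6 7 8 9 11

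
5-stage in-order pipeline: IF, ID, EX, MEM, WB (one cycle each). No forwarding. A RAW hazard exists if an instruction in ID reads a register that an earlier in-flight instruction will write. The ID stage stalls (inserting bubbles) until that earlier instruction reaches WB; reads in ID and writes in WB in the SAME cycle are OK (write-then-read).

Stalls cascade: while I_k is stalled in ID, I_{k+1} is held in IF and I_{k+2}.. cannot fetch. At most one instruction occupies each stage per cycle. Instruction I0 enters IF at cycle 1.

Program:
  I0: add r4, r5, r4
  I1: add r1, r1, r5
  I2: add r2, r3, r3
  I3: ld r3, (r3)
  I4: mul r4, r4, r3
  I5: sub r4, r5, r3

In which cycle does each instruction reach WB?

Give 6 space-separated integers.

Answer: 5 6 7 8 11 12

Derivation:
I0 add r4 <- r5,r4: IF@1 ID@2 stall=0 (-) EX@3 MEM@4 WB@5
I1 add r1 <- r1,r5: IF@2 ID@3 stall=0 (-) EX@4 MEM@5 WB@6
I2 add r2 <- r3,r3: IF@3 ID@4 stall=0 (-) EX@5 MEM@6 WB@7
I3 ld r3 <- r3: IF@4 ID@5 stall=0 (-) EX@6 MEM@7 WB@8
I4 mul r4 <- r4,r3: IF@5 ID@6 stall=2 (RAW on I3.r3 (WB@8)) EX@9 MEM@10 WB@11
I5 sub r4 <- r5,r3: IF@6 ID@9 stall=0 (-) EX@10 MEM@11 WB@12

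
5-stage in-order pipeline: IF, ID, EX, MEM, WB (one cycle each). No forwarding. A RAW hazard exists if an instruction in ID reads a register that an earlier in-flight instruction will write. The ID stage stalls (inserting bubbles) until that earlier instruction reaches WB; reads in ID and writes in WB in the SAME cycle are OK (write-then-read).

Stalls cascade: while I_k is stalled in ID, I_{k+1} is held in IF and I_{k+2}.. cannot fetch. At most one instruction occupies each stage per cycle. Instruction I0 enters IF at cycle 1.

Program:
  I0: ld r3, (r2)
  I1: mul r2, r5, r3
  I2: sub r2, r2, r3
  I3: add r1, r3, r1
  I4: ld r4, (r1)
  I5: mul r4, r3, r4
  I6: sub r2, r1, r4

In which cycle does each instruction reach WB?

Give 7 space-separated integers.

I0 ld r3 <- r2: IF@1 ID@2 stall=0 (-) EX@3 MEM@4 WB@5
I1 mul r2 <- r5,r3: IF@2 ID@3 stall=2 (RAW on I0.r3 (WB@5)) EX@6 MEM@7 WB@8
I2 sub r2 <- r2,r3: IF@3 ID@6 stall=2 (RAW on I1.r2 (WB@8)) EX@9 MEM@10 WB@11
I3 add r1 <- r3,r1: IF@6 ID@9 stall=0 (-) EX@10 MEM@11 WB@12
I4 ld r4 <- r1: IF@9 ID@10 stall=2 (RAW on I3.r1 (WB@12)) EX@13 MEM@14 WB@15
I5 mul r4 <- r3,r4: IF@10 ID@13 stall=2 (RAW on I4.r4 (WB@15)) EX@16 MEM@17 WB@18
I6 sub r2 <- r1,r4: IF@13 ID@16 stall=2 (RAW on I5.r4 (WB@18)) EX@19 MEM@20 WB@21

Answer: 5 8 11 12 15 18 21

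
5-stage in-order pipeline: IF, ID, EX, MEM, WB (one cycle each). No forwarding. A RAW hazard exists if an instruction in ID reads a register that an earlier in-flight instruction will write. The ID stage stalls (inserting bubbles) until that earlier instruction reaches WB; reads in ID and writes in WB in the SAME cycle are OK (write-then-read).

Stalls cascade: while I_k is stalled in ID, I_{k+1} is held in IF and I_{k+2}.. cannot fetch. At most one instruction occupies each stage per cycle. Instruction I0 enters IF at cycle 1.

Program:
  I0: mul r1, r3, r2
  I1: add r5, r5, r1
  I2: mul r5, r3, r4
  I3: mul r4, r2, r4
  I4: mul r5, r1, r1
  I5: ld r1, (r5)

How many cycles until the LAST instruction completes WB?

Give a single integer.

Answer: 14

Derivation:
I0 mul r1 <- r3,r2: IF@1 ID@2 stall=0 (-) EX@3 MEM@4 WB@5
I1 add r5 <- r5,r1: IF@2 ID@3 stall=2 (RAW on I0.r1 (WB@5)) EX@6 MEM@7 WB@8
I2 mul r5 <- r3,r4: IF@3 ID@6 stall=0 (-) EX@7 MEM@8 WB@9
I3 mul r4 <- r2,r4: IF@6 ID@7 stall=0 (-) EX@8 MEM@9 WB@10
I4 mul r5 <- r1,r1: IF@7 ID@8 stall=0 (-) EX@9 MEM@10 WB@11
I5 ld r1 <- r5: IF@8 ID@9 stall=2 (RAW on I4.r5 (WB@11)) EX@12 MEM@13 WB@14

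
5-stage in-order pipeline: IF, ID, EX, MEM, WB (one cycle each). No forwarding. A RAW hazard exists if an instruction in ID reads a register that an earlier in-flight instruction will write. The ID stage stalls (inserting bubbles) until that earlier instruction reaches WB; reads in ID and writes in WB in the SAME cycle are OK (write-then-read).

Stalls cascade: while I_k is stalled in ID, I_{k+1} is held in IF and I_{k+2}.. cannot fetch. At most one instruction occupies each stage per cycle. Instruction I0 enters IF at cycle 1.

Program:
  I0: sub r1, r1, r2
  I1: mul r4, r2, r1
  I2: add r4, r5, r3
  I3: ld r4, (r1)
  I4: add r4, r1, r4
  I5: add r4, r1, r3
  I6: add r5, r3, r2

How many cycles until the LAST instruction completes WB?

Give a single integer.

Answer: 15

Derivation:
I0 sub r1 <- r1,r2: IF@1 ID@2 stall=0 (-) EX@3 MEM@4 WB@5
I1 mul r4 <- r2,r1: IF@2 ID@3 stall=2 (RAW on I0.r1 (WB@5)) EX@6 MEM@7 WB@8
I2 add r4 <- r5,r3: IF@3 ID@6 stall=0 (-) EX@7 MEM@8 WB@9
I3 ld r4 <- r1: IF@6 ID@7 stall=0 (-) EX@8 MEM@9 WB@10
I4 add r4 <- r1,r4: IF@7 ID@8 stall=2 (RAW on I3.r4 (WB@10)) EX@11 MEM@12 WB@13
I5 add r4 <- r1,r3: IF@8 ID@11 stall=0 (-) EX@12 MEM@13 WB@14
I6 add r5 <- r3,r2: IF@11 ID@12 stall=0 (-) EX@13 MEM@14 WB@15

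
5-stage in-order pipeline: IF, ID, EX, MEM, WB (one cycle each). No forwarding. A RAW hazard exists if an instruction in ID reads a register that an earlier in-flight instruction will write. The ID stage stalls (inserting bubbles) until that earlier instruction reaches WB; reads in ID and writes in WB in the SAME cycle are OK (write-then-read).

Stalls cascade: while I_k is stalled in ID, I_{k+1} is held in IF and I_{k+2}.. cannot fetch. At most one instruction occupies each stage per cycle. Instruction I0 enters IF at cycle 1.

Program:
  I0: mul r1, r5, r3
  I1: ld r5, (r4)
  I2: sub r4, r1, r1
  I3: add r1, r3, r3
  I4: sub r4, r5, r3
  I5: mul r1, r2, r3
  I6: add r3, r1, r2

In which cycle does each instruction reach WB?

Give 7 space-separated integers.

Answer: 5 6 8 9 10 11 14

Derivation:
I0 mul r1 <- r5,r3: IF@1 ID@2 stall=0 (-) EX@3 MEM@4 WB@5
I1 ld r5 <- r4: IF@2 ID@3 stall=0 (-) EX@4 MEM@5 WB@6
I2 sub r4 <- r1,r1: IF@3 ID@4 stall=1 (RAW on I0.r1 (WB@5)) EX@6 MEM@7 WB@8
I3 add r1 <- r3,r3: IF@4 ID@6 stall=0 (-) EX@7 MEM@8 WB@9
I4 sub r4 <- r5,r3: IF@6 ID@7 stall=0 (-) EX@8 MEM@9 WB@10
I5 mul r1 <- r2,r3: IF@7 ID@8 stall=0 (-) EX@9 MEM@10 WB@11
I6 add r3 <- r1,r2: IF@8 ID@9 stall=2 (RAW on I5.r1 (WB@11)) EX@12 MEM@13 WB@14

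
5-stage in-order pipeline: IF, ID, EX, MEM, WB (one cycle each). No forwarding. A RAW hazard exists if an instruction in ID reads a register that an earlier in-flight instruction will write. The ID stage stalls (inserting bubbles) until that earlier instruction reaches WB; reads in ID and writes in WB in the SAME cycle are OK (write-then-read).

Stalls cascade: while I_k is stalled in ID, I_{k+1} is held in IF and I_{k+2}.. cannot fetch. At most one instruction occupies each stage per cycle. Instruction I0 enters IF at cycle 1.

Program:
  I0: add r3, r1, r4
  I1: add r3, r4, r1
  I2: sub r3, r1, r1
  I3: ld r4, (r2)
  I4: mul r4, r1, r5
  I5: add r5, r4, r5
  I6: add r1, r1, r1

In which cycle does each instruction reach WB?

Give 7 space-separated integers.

Answer: 5 6 7 8 9 12 13

Derivation:
I0 add r3 <- r1,r4: IF@1 ID@2 stall=0 (-) EX@3 MEM@4 WB@5
I1 add r3 <- r4,r1: IF@2 ID@3 stall=0 (-) EX@4 MEM@5 WB@6
I2 sub r3 <- r1,r1: IF@3 ID@4 stall=0 (-) EX@5 MEM@6 WB@7
I3 ld r4 <- r2: IF@4 ID@5 stall=0 (-) EX@6 MEM@7 WB@8
I4 mul r4 <- r1,r5: IF@5 ID@6 stall=0 (-) EX@7 MEM@8 WB@9
I5 add r5 <- r4,r5: IF@6 ID@7 stall=2 (RAW on I4.r4 (WB@9)) EX@10 MEM@11 WB@12
I6 add r1 <- r1,r1: IF@7 ID@10 stall=0 (-) EX@11 MEM@12 WB@13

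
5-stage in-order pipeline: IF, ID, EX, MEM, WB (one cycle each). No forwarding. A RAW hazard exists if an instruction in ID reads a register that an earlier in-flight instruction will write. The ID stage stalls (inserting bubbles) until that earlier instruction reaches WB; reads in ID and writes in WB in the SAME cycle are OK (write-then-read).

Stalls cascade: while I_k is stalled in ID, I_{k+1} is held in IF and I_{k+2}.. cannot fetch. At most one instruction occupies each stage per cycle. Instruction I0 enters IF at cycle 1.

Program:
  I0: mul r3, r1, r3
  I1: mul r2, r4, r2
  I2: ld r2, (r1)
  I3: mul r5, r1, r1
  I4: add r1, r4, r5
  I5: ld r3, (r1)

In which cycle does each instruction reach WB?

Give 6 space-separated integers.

Answer: 5 6 7 8 11 14

Derivation:
I0 mul r3 <- r1,r3: IF@1 ID@2 stall=0 (-) EX@3 MEM@4 WB@5
I1 mul r2 <- r4,r2: IF@2 ID@3 stall=0 (-) EX@4 MEM@5 WB@6
I2 ld r2 <- r1: IF@3 ID@4 stall=0 (-) EX@5 MEM@6 WB@7
I3 mul r5 <- r1,r1: IF@4 ID@5 stall=0 (-) EX@6 MEM@7 WB@8
I4 add r1 <- r4,r5: IF@5 ID@6 stall=2 (RAW on I3.r5 (WB@8)) EX@9 MEM@10 WB@11
I5 ld r3 <- r1: IF@6 ID@9 stall=2 (RAW on I4.r1 (WB@11)) EX@12 MEM@13 WB@14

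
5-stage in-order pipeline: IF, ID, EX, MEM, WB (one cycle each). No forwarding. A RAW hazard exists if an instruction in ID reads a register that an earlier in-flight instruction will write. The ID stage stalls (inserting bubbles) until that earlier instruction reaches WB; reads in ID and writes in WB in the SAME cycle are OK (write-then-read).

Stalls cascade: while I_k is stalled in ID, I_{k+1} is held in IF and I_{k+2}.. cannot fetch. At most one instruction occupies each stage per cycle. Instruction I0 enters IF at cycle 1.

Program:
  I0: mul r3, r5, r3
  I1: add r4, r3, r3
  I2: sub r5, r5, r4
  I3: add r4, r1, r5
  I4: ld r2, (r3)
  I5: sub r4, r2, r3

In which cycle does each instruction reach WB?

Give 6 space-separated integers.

Answer: 5 8 11 14 15 18

Derivation:
I0 mul r3 <- r5,r3: IF@1 ID@2 stall=0 (-) EX@3 MEM@4 WB@5
I1 add r4 <- r3,r3: IF@2 ID@3 stall=2 (RAW on I0.r3 (WB@5)) EX@6 MEM@7 WB@8
I2 sub r5 <- r5,r4: IF@3 ID@6 stall=2 (RAW on I1.r4 (WB@8)) EX@9 MEM@10 WB@11
I3 add r4 <- r1,r5: IF@6 ID@9 stall=2 (RAW on I2.r5 (WB@11)) EX@12 MEM@13 WB@14
I4 ld r2 <- r3: IF@9 ID@12 stall=0 (-) EX@13 MEM@14 WB@15
I5 sub r4 <- r2,r3: IF@12 ID@13 stall=2 (RAW on I4.r2 (WB@15)) EX@16 MEM@17 WB@18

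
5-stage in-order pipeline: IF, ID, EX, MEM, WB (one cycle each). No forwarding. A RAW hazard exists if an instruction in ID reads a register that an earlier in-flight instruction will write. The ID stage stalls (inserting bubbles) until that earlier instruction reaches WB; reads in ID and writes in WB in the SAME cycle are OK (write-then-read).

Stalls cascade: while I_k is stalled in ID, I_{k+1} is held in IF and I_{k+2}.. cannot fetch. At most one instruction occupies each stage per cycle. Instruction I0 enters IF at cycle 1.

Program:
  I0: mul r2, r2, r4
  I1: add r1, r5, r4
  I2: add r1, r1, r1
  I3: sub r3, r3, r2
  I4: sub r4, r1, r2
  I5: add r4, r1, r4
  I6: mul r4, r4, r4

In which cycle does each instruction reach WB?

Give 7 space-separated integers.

Answer: 5 6 9 10 12 15 18

Derivation:
I0 mul r2 <- r2,r4: IF@1 ID@2 stall=0 (-) EX@3 MEM@4 WB@5
I1 add r1 <- r5,r4: IF@2 ID@3 stall=0 (-) EX@4 MEM@5 WB@6
I2 add r1 <- r1,r1: IF@3 ID@4 stall=2 (RAW on I1.r1 (WB@6)) EX@7 MEM@8 WB@9
I3 sub r3 <- r3,r2: IF@4 ID@7 stall=0 (-) EX@8 MEM@9 WB@10
I4 sub r4 <- r1,r2: IF@7 ID@8 stall=1 (RAW on I2.r1 (WB@9)) EX@10 MEM@11 WB@12
I5 add r4 <- r1,r4: IF@8 ID@10 stall=2 (RAW on I4.r4 (WB@12)) EX@13 MEM@14 WB@15
I6 mul r4 <- r4,r4: IF@10 ID@13 stall=2 (RAW on I5.r4 (WB@15)) EX@16 MEM@17 WB@18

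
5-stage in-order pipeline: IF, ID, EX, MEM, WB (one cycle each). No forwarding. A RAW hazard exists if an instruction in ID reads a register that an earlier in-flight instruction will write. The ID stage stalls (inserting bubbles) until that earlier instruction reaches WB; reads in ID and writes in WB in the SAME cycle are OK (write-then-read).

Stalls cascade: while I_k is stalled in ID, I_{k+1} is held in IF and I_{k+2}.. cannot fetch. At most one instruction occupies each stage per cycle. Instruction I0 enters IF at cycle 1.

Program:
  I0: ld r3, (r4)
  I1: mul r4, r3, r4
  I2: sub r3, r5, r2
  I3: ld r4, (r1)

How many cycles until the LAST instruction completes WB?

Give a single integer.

I0 ld r3 <- r4: IF@1 ID@2 stall=0 (-) EX@3 MEM@4 WB@5
I1 mul r4 <- r3,r4: IF@2 ID@3 stall=2 (RAW on I0.r3 (WB@5)) EX@6 MEM@7 WB@8
I2 sub r3 <- r5,r2: IF@3 ID@6 stall=0 (-) EX@7 MEM@8 WB@9
I3 ld r4 <- r1: IF@6 ID@7 stall=0 (-) EX@8 MEM@9 WB@10

Answer: 10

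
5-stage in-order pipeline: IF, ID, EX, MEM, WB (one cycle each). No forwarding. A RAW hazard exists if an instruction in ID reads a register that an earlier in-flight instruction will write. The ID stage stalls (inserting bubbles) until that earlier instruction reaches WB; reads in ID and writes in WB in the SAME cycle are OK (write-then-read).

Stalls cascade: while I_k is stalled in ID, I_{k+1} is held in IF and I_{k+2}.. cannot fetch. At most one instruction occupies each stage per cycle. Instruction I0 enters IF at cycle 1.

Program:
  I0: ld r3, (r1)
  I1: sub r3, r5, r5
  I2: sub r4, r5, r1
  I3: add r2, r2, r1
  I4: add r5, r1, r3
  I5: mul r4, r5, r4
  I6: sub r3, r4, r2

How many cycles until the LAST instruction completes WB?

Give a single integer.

I0 ld r3 <- r1: IF@1 ID@2 stall=0 (-) EX@3 MEM@4 WB@5
I1 sub r3 <- r5,r5: IF@2 ID@3 stall=0 (-) EX@4 MEM@5 WB@6
I2 sub r4 <- r5,r1: IF@3 ID@4 stall=0 (-) EX@5 MEM@6 WB@7
I3 add r2 <- r2,r1: IF@4 ID@5 stall=0 (-) EX@6 MEM@7 WB@8
I4 add r5 <- r1,r3: IF@5 ID@6 stall=0 (-) EX@7 MEM@8 WB@9
I5 mul r4 <- r5,r4: IF@6 ID@7 stall=2 (RAW on I4.r5 (WB@9)) EX@10 MEM@11 WB@12
I6 sub r3 <- r4,r2: IF@7 ID@10 stall=2 (RAW on I5.r4 (WB@12)) EX@13 MEM@14 WB@15

Answer: 15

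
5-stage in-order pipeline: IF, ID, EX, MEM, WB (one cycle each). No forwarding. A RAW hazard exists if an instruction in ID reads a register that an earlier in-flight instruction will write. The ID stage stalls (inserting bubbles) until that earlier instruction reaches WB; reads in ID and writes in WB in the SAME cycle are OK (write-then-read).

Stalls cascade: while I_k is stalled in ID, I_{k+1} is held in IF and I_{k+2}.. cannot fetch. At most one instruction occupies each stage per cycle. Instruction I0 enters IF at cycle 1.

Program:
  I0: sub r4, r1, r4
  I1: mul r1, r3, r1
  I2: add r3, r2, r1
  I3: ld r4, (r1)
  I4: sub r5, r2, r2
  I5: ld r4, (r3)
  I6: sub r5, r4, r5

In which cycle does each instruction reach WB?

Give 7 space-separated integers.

I0 sub r4 <- r1,r4: IF@1 ID@2 stall=0 (-) EX@3 MEM@4 WB@5
I1 mul r1 <- r3,r1: IF@2 ID@3 stall=0 (-) EX@4 MEM@5 WB@6
I2 add r3 <- r2,r1: IF@3 ID@4 stall=2 (RAW on I1.r1 (WB@6)) EX@7 MEM@8 WB@9
I3 ld r4 <- r1: IF@4 ID@7 stall=0 (-) EX@8 MEM@9 WB@10
I4 sub r5 <- r2,r2: IF@7 ID@8 stall=0 (-) EX@9 MEM@10 WB@11
I5 ld r4 <- r3: IF@8 ID@9 stall=0 (-) EX@10 MEM@11 WB@12
I6 sub r5 <- r4,r5: IF@9 ID@10 stall=2 (RAW on I5.r4 (WB@12)) EX@13 MEM@14 WB@15

Answer: 5 6 9 10 11 12 15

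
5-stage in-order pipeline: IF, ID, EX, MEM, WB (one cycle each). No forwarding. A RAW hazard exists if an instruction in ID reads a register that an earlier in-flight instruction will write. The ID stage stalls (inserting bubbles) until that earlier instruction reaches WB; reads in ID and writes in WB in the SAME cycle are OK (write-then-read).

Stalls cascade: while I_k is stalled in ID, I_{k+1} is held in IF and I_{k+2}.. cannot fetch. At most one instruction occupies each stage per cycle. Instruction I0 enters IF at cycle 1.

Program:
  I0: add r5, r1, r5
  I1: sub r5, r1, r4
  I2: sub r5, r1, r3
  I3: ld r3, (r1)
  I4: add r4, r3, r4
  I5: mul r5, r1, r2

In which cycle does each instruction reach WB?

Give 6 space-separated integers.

Answer: 5 6 7 8 11 12

Derivation:
I0 add r5 <- r1,r5: IF@1 ID@2 stall=0 (-) EX@3 MEM@4 WB@5
I1 sub r5 <- r1,r4: IF@2 ID@3 stall=0 (-) EX@4 MEM@5 WB@6
I2 sub r5 <- r1,r3: IF@3 ID@4 stall=0 (-) EX@5 MEM@6 WB@7
I3 ld r3 <- r1: IF@4 ID@5 stall=0 (-) EX@6 MEM@7 WB@8
I4 add r4 <- r3,r4: IF@5 ID@6 stall=2 (RAW on I3.r3 (WB@8)) EX@9 MEM@10 WB@11
I5 mul r5 <- r1,r2: IF@6 ID@9 stall=0 (-) EX@10 MEM@11 WB@12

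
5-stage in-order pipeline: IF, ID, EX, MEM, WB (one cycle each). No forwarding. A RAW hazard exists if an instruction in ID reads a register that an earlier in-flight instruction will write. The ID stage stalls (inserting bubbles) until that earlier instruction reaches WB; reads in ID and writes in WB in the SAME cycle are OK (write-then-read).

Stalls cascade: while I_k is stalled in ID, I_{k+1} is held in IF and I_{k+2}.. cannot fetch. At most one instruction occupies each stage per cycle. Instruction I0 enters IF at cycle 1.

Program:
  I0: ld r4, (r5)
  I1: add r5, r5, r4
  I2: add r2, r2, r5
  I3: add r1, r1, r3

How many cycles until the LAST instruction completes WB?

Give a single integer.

I0 ld r4 <- r5: IF@1 ID@2 stall=0 (-) EX@3 MEM@4 WB@5
I1 add r5 <- r5,r4: IF@2 ID@3 stall=2 (RAW on I0.r4 (WB@5)) EX@6 MEM@7 WB@8
I2 add r2 <- r2,r5: IF@3 ID@6 stall=2 (RAW on I1.r5 (WB@8)) EX@9 MEM@10 WB@11
I3 add r1 <- r1,r3: IF@6 ID@9 stall=0 (-) EX@10 MEM@11 WB@12

Answer: 12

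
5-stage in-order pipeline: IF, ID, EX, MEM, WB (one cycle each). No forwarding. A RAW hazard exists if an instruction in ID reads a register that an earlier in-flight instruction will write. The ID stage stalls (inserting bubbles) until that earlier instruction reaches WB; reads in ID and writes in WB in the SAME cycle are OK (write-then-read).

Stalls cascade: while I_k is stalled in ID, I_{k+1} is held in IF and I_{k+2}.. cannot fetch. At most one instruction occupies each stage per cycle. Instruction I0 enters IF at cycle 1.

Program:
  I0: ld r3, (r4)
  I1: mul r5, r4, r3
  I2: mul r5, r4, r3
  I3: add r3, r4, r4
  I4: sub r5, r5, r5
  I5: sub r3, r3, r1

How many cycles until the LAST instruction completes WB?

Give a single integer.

I0 ld r3 <- r4: IF@1 ID@2 stall=0 (-) EX@3 MEM@4 WB@5
I1 mul r5 <- r4,r3: IF@2 ID@3 stall=2 (RAW on I0.r3 (WB@5)) EX@6 MEM@7 WB@8
I2 mul r5 <- r4,r3: IF@3 ID@6 stall=0 (-) EX@7 MEM@8 WB@9
I3 add r3 <- r4,r4: IF@6 ID@7 stall=0 (-) EX@8 MEM@9 WB@10
I4 sub r5 <- r5,r5: IF@7 ID@8 stall=1 (RAW on I2.r5 (WB@9)) EX@10 MEM@11 WB@12
I5 sub r3 <- r3,r1: IF@8 ID@10 stall=0 (-) EX@11 MEM@12 WB@13

Answer: 13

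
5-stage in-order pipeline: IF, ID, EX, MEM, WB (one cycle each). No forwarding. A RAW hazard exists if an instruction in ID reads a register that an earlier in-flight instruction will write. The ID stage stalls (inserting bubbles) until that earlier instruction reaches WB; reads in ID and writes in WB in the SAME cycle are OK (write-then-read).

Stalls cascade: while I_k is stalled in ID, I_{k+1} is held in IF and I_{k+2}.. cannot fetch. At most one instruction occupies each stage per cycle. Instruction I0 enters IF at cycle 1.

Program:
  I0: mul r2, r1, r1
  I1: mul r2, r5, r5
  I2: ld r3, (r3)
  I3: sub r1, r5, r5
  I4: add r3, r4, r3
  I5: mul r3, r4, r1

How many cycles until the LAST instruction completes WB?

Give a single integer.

I0 mul r2 <- r1,r1: IF@1 ID@2 stall=0 (-) EX@3 MEM@4 WB@5
I1 mul r2 <- r5,r5: IF@2 ID@3 stall=0 (-) EX@4 MEM@5 WB@6
I2 ld r3 <- r3: IF@3 ID@4 stall=0 (-) EX@5 MEM@6 WB@7
I3 sub r1 <- r5,r5: IF@4 ID@5 stall=0 (-) EX@6 MEM@7 WB@8
I4 add r3 <- r4,r3: IF@5 ID@6 stall=1 (RAW on I2.r3 (WB@7)) EX@8 MEM@9 WB@10
I5 mul r3 <- r4,r1: IF@6 ID@8 stall=0 (-) EX@9 MEM@10 WB@11

Answer: 11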